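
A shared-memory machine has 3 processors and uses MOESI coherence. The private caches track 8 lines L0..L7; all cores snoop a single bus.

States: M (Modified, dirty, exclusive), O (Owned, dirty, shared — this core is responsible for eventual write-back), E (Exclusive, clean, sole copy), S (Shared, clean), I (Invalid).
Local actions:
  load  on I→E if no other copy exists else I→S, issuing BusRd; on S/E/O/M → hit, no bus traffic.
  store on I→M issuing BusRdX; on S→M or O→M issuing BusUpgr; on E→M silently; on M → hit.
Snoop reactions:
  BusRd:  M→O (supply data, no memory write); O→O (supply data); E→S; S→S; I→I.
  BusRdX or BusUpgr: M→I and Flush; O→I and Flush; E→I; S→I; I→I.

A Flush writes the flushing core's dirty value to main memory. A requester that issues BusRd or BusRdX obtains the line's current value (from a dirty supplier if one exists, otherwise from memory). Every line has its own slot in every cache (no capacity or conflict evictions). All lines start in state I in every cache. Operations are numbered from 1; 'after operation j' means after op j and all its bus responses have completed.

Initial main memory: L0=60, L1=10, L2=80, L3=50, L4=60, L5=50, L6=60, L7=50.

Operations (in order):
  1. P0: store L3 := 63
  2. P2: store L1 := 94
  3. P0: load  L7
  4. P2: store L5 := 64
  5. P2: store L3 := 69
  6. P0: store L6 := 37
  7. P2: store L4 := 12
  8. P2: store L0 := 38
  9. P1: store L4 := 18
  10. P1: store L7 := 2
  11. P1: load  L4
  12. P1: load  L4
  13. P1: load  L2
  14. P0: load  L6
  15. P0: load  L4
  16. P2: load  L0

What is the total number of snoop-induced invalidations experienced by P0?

[1] P0: store L3 := 63 | P0:M(63), P1:I, P2:I | bus: BusRdX
[2] P2: store L1 := 94 | P0:I, P1:I, P2:M(94) | bus: BusRdX
[3] P0: load  L7 | P0:E(50), P1:I, P2:I | bus: BusRd
[4] P2: store L5 := 64 | P0:I, P1:I, P2:M(64) | bus: BusRdX
[5] P2: store L3 := 69 | P0:I, P1:I, P2:M(69) | bus: BusRdX,Flush
[6] P0: store L6 := 37 | P0:M(37), P1:I, P2:I | bus: BusRdX
[7] P2: store L4 := 12 | P0:I, P1:I, P2:M(12) | bus: BusRdX
[8] P2: store L0 := 38 | P0:I, P1:I, P2:M(38) | bus: BusRdX
[9] P1: store L4 := 18 | P0:I, P1:M(18), P2:I | bus: BusRdX,Flush
[10] P1: store L7 := 2 | P0:I, P1:M(2), P2:I | bus: BusRdX
[11] P1: load  L4 | P0:I, P1:M(18), P2:I | bus: none
[12] P1: load  L4 | P0:I, P1:M(18), P2:I | bus: none
[13] P1: load  L2 | P0:I, P1:E(80), P2:I | bus: BusRd
[14] P0: load  L6 | P0:M(37), P1:I, P2:I | bus: none
[15] P0: load  L4 | P0:S(18), P1:O(18), P2:I | bus: BusRd
[16] P2: load  L0 | P0:I, P1:I, P2:M(38) | bus: none

invalidations = 2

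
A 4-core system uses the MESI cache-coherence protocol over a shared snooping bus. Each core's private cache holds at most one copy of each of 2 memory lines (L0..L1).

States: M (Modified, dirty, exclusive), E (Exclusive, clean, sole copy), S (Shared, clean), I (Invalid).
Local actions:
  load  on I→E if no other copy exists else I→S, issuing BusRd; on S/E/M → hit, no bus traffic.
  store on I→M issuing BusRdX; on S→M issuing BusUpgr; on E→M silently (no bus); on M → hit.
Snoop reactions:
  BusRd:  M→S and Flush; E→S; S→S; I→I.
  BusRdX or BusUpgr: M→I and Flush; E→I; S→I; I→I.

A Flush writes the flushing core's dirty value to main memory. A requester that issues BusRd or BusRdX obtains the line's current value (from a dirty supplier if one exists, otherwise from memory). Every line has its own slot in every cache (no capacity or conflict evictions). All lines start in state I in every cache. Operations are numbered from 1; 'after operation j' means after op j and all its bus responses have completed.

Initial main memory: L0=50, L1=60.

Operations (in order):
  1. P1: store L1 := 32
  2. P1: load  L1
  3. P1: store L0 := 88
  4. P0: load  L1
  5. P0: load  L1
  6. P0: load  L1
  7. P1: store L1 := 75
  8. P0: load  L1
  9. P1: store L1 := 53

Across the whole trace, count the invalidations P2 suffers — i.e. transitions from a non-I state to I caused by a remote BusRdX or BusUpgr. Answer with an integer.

  op1 P1: store L1 := 32 → I/M/I/I on L1; bus BusRdX; mem=60
  op2 P1: load  L1 → I/M/I/I on L1; bus (none); mem=60
  op3 P1: store L0 := 88 → I/M/I/I on L0; bus BusRdX; mem=50
  op4 P0: load  L1 → S/S/I/I on L1; bus BusRd Flush; mem=32
  op5 P0: load  L1 → S/S/I/I on L1; bus (none); mem=32
  op6 P0: load  L1 → S/S/I/I on L1; bus (none); mem=32
  op7 P1: store L1 := 75 → I/M/I/I on L1; bus BusUpgr; mem=32
  op8 P0: load  L1 → S/S/I/I on L1; bus BusRd Flush; mem=75
  op9 P1: store L1 := 53 → I/M/I/I on L1; bus BusUpgr; mem=75

invalidations = 0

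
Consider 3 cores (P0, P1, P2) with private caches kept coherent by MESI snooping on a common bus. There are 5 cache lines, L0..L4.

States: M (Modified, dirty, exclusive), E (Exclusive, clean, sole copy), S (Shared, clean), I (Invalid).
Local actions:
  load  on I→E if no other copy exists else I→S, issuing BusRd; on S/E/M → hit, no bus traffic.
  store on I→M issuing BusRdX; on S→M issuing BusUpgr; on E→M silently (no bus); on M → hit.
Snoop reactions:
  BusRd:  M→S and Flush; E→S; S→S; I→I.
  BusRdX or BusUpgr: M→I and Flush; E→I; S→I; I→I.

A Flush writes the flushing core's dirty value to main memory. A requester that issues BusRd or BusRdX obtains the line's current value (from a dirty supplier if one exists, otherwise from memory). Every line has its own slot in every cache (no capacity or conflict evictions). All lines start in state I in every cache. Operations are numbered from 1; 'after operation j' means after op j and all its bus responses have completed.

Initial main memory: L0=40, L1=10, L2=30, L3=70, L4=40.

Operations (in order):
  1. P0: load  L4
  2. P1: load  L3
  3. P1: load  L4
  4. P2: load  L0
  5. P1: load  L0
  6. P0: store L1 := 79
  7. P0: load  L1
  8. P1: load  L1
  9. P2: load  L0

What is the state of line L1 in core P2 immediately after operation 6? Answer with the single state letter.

[1] P0: load  L4 | P0:E(40), P1:I, P2:I | bus: BusRd
[2] P1: load  L3 | P0:I, P1:E(70), P2:I | bus: BusRd
[3] P1: load  L4 | P0:S(40), P1:S(40), P2:I | bus: BusRd
[4] P2: load  L0 | P0:I, P1:I, P2:E(40) | bus: BusRd
[5] P1: load  L0 | P0:I, P1:S(40), P2:S(40) | bus: BusRd
[6] P0: store L1 := 79 | P0:M(79), P1:I, P2:I | bus: BusRdX
[7] P0: load  L1 | P0:M(79), P1:I, P2:I | bus: none
[8] P1: load  L1 | P0:S(79), P1:S(79), P2:I | bus: BusRd,Flush
[9] P2: load  L0 | P0:I, P1:S(40), P2:S(40) | bus: none

state = I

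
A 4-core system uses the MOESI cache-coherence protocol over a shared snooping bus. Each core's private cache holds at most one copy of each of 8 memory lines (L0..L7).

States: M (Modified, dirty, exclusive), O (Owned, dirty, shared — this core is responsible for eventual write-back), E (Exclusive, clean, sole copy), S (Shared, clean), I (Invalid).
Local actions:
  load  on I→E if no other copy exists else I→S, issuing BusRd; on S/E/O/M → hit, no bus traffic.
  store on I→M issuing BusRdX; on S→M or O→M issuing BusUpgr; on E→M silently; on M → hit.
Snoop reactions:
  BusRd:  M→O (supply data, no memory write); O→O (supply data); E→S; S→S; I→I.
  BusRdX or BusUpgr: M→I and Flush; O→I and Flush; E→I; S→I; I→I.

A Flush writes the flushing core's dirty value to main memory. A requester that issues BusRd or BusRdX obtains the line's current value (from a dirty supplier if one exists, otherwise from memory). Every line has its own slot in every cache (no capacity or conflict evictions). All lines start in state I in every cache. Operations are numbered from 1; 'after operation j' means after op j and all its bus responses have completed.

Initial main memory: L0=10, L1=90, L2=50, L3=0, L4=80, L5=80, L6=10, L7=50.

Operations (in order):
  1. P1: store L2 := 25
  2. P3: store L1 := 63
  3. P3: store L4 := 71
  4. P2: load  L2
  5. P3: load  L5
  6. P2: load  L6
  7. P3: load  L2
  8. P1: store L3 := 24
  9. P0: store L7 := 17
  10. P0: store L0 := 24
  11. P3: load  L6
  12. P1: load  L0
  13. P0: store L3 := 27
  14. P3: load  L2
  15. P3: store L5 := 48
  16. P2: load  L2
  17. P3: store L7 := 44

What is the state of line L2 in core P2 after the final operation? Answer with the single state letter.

state = S

1. P1: store L2 := 25  bus=[BusRdX]  L2: P0=I P1=M P2=I P3=I  mem[L2]=50
2. P3: store L1 := 63  bus=[BusRdX]  L1: P0=I P1=I P2=I P3=M  mem[L1]=90
3. P3: store L4 := 71  bus=[BusRdX]  L4: P0=I P1=I P2=I P3=M  mem[L4]=80
4. P2: load  L2  bus=[BusRd]  L2: P0=I P1=O P2=S P3=I  mem[L2]=50
5. P3: load  L5  bus=[BusRd]  L5: P0=I P1=I P2=I P3=E  mem[L5]=80
6. P2: load  L6  bus=[BusRd]  L6: P0=I P1=I P2=E P3=I  mem[L6]=10
7. P3: load  L2  bus=[BusRd]  L2: P0=I P1=O P2=S P3=S  mem[L2]=50
8. P1: store L3 := 24  bus=[BusRdX]  L3: P0=I P1=M P2=I P3=I  mem[L3]=0
9. P0: store L7 := 17  bus=[BusRdX]  L7: P0=M P1=I P2=I P3=I  mem[L7]=50
10. P0: store L0 := 24  bus=[BusRdX]  L0: P0=M P1=I P2=I P3=I  mem[L0]=10
11. P3: load  L6  bus=[BusRd]  L6: P0=I P1=I P2=S P3=S  mem[L6]=10
12. P1: load  L0  bus=[BusRd]  L0: P0=O P1=S P2=I P3=I  mem[L0]=10
13. P0: store L3 := 27  bus=[BusRdX,Flush]  L3: P0=M P1=I P2=I P3=I  mem[L3]=24
14. P3: load  L2  bus=[-]  L2: P0=I P1=O P2=S P3=S  mem[L2]=50
15. P3: store L5 := 48  bus=[-]  L5: P0=I P1=I P2=I P3=M  mem[L5]=80
16. P2: load  L2  bus=[-]  L2: P0=I P1=O P2=S P3=S  mem[L2]=50
17. P3: store L7 := 44  bus=[BusRdX,Flush]  L7: P0=I P1=I P2=I P3=M  mem[L7]=17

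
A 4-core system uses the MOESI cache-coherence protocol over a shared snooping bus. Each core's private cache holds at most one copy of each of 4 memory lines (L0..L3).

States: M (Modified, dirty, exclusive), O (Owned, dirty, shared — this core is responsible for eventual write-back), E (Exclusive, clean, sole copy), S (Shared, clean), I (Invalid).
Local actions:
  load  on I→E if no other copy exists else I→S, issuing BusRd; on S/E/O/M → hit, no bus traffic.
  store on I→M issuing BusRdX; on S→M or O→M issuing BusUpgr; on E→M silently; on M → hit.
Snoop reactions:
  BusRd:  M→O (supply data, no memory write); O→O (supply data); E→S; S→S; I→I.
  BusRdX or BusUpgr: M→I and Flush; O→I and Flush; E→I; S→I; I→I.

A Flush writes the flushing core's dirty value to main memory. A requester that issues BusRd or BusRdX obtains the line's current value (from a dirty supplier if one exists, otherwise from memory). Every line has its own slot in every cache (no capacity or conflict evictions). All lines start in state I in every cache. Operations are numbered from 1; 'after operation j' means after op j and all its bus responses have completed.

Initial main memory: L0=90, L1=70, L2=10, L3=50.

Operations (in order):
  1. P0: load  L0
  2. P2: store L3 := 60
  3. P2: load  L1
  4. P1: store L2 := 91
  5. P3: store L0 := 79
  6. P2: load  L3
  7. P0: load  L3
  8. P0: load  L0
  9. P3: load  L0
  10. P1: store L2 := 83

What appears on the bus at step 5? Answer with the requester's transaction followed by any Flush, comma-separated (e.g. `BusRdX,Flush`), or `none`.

bus = BusRdX

[1] P0: load  L0 | P0:E(90), P1:I, P2:I, P3:I | bus: BusRd
[2] P2: store L3 := 60 | P0:I, P1:I, P2:M(60), P3:I | bus: BusRdX
[3] P2: load  L1 | P0:I, P1:I, P2:E(70), P3:I | bus: BusRd
[4] P1: store L2 := 91 | P0:I, P1:M(91), P2:I, P3:I | bus: BusRdX
[5] P3: store L0 := 79 | P0:I, P1:I, P2:I, P3:M(79) | bus: BusRdX
[6] P2: load  L3 | P0:I, P1:I, P2:M(60), P3:I | bus: none
[7] P0: load  L3 | P0:S(60), P1:I, P2:O(60), P3:I | bus: BusRd
[8] P0: load  L0 | P0:S(79), P1:I, P2:I, P3:O(79) | bus: BusRd
[9] P3: load  L0 | P0:S(79), P1:I, P2:I, P3:O(79) | bus: none
[10] P1: store L2 := 83 | P0:I, P1:M(83), P2:I, P3:I | bus: none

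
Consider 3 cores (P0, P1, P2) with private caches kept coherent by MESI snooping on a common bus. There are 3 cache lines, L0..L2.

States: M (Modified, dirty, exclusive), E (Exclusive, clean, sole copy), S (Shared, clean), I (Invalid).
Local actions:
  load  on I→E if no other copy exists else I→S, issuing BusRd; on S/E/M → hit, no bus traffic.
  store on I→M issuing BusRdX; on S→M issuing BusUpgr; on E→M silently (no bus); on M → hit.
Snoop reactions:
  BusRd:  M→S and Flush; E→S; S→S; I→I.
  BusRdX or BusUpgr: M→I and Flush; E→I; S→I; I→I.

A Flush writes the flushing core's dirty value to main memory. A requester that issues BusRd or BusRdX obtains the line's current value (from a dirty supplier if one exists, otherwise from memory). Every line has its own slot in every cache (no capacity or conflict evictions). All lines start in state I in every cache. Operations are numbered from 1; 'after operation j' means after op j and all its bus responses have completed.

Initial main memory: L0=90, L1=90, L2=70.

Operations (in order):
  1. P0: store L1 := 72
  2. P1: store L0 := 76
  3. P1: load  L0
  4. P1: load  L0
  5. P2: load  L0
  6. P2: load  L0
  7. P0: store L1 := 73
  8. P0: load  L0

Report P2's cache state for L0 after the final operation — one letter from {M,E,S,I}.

state = S

step 1: P0: store L1 := 72  ⟶  MII  (L1)  txn=BusRdX  M[L1]=90
step 2: P1: store L0 := 76  ⟶  IMI  (L0)  txn=BusRdX  M[L0]=90
step 3: P1: load  L0  ⟶  IMI  (L0)  txn=∅  M[L0]=90
step 4: P1: load  L0  ⟶  IMI  (L0)  txn=∅  M[L0]=90
step 5: P2: load  L0  ⟶  ISS  (L0)  txn=BusRd+Flush  M[L0]=76
step 6: P2: load  L0  ⟶  ISS  (L0)  txn=∅  M[L0]=76
step 7: P0: store L1 := 73  ⟶  MII  (L1)  txn=∅  M[L1]=90
step 8: P0: load  L0  ⟶  SSS  (L0)  txn=BusRd  M[L0]=76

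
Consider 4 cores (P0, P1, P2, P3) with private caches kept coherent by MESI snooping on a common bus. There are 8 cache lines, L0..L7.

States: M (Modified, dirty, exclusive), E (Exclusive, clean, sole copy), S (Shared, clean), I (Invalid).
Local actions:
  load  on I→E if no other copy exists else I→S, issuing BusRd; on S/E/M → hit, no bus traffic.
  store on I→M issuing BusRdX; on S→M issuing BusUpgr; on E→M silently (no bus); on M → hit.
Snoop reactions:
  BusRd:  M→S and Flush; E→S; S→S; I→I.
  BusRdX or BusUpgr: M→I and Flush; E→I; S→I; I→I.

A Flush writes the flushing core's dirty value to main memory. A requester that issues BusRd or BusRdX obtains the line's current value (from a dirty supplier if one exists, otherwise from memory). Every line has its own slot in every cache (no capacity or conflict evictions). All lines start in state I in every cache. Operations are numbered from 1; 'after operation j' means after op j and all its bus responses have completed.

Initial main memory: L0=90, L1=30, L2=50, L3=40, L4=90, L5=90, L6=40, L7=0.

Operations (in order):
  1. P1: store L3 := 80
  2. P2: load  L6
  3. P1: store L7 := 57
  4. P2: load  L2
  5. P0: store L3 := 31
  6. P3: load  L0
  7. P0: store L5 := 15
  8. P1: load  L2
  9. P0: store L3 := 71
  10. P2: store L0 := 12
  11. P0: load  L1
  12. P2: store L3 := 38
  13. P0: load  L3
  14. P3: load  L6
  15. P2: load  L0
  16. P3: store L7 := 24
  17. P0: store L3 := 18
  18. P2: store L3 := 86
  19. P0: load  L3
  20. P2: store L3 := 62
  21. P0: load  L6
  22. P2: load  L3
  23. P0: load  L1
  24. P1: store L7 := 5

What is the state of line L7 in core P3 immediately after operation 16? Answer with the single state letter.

state = M

step 1: P1: store L3 := 80  ⟶  IMII  (L3)  txn=BusRdX  M[L3]=40
step 2: P2: load  L6  ⟶  IIEI  (L6)  txn=BusRd  M[L6]=40
step 3: P1: store L7 := 57  ⟶  IMII  (L7)  txn=BusRdX  M[L7]=0
step 4: P2: load  L2  ⟶  IIEI  (L2)  txn=BusRd  M[L2]=50
step 5: P0: store L3 := 31  ⟶  MIII  (L3)  txn=BusRdX+Flush  M[L3]=80
step 6: P3: load  L0  ⟶  IIIE  (L0)  txn=BusRd  M[L0]=90
step 7: P0: store L5 := 15  ⟶  MIII  (L5)  txn=BusRdX  M[L5]=90
step 8: P1: load  L2  ⟶  ISSI  (L2)  txn=BusRd  M[L2]=50
step 9: P0: store L3 := 71  ⟶  MIII  (L3)  txn=∅  M[L3]=80
step 10: P2: store L0 := 12  ⟶  IIMI  (L0)  txn=BusRdX  M[L0]=90
step 11: P0: load  L1  ⟶  EIII  (L1)  txn=BusRd  M[L1]=30
step 12: P2: store L3 := 38  ⟶  IIMI  (L3)  txn=BusRdX+Flush  M[L3]=71
step 13: P0: load  L3  ⟶  SISI  (L3)  txn=BusRd+Flush  M[L3]=38
step 14: P3: load  L6  ⟶  IISS  (L6)  txn=BusRd  M[L6]=40
step 15: P2: load  L0  ⟶  IIMI  (L0)  txn=∅  M[L0]=90
step 16: P3: store L7 := 24  ⟶  IIIM  (L7)  txn=BusRdX+Flush  M[L7]=57
step 17: P0: store L3 := 18  ⟶  MIII  (L3)  txn=BusUpgr  M[L3]=38
step 18: P2: store L3 := 86  ⟶  IIMI  (L3)  txn=BusRdX+Flush  M[L3]=18
step 19: P0: load  L3  ⟶  SISI  (L3)  txn=BusRd+Flush  M[L3]=86
step 20: P2: store L3 := 62  ⟶  IIMI  (L3)  txn=BusUpgr  M[L3]=86
step 21: P0: load  L6  ⟶  SISS  (L6)  txn=BusRd  M[L6]=40
step 22: P2: load  L3  ⟶  IIMI  (L3)  txn=∅  M[L3]=86
step 23: P0: load  L1  ⟶  EIII  (L1)  txn=∅  M[L1]=30
step 24: P1: store L7 := 5  ⟶  IMII  (L7)  txn=BusRdX+Flush  M[L7]=24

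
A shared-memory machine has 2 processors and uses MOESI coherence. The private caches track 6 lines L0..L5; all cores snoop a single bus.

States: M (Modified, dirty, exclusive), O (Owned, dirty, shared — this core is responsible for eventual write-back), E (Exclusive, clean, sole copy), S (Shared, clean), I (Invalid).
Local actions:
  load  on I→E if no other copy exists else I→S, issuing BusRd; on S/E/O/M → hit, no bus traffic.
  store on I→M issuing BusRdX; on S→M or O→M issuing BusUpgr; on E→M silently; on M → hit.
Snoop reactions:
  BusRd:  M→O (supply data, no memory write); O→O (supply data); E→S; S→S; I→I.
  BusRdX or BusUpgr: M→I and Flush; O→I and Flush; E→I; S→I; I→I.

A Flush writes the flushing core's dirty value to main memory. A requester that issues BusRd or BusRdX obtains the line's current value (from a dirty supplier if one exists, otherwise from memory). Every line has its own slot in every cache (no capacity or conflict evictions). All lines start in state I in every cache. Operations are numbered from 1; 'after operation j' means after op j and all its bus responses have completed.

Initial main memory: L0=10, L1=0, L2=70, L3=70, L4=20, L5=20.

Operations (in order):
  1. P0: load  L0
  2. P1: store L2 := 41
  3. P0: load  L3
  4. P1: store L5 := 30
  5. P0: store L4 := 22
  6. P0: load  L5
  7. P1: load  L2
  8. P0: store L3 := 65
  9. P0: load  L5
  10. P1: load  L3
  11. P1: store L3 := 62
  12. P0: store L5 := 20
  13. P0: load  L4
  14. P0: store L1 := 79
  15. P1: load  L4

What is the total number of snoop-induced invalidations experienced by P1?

invalidations = 1

1. P0: load  L0  bus=[BusRd]  L0: P0=E P1=I  mem[L0]=10
2. P1: store L2 := 41  bus=[BusRdX]  L2: P0=I P1=M  mem[L2]=70
3. P0: load  L3  bus=[BusRd]  L3: P0=E P1=I  mem[L3]=70
4. P1: store L5 := 30  bus=[BusRdX]  L5: P0=I P1=M  mem[L5]=20
5. P0: store L4 := 22  bus=[BusRdX]  L4: P0=M P1=I  mem[L4]=20
6. P0: load  L5  bus=[BusRd]  L5: P0=S P1=O  mem[L5]=20
7. P1: load  L2  bus=[-]  L2: P0=I P1=M  mem[L2]=70
8. P0: store L3 := 65  bus=[-]  L3: P0=M P1=I  mem[L3]=70
9. P0: load  L5  bus=[-]  L5: P0=S P1=O  mem[L5]=20
10. P1: load  L3  bus=[BusRd]  L3: P0=O P1=S  mem[L3]=70
11. P1: store L3 := 62  bus=[BusUpgr,Flush]  L3: P0=I P1=M  mem[L3]=65
12. P0: store L5 := 20  bus=[BusUpgr,Flush]  L5: P0=M P1=I  mem[L5]=30
13. P0: load  L4  bus=[-]  L4: P0=M P1=I  mem[L4]=20
14. P0: store L1 := 79  bus=[BusRdX]  L1: P0=M P1=I  mem[L1]=0
15. P1: load  L4  bus=[BusRd]  L4: P0=O P1=S  mem[L4]=20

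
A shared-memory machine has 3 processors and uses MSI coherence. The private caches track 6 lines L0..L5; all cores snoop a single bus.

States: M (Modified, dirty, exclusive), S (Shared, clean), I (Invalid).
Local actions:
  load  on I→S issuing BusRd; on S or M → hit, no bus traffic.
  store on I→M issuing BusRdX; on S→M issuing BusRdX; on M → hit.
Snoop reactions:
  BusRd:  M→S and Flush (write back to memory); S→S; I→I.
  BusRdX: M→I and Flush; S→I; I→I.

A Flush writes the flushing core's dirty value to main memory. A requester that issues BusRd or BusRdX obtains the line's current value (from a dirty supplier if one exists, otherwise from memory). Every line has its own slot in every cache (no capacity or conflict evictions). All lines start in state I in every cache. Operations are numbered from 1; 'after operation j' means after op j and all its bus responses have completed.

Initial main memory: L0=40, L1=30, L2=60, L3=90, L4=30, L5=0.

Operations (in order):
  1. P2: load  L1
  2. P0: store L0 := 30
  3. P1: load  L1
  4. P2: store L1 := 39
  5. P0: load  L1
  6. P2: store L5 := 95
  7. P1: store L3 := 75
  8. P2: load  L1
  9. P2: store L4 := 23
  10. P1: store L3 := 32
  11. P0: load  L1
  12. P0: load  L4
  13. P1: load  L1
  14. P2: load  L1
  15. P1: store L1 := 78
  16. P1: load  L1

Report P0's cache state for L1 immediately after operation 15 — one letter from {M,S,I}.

state = I

  op1 P2: load  L1 → I/I/S on L1; bus BusRd; mem=30
  op2 P0: store L0 := 30 → M/I/I on L0; bus BusRdX; mem=40
  op3 P1: load  L1 → I/S/S on L1; bus BusRd; mem=30
  op4 P2: store L1 := 39 → I/I/M on L1; bus BusRdX; mem=30
  op5 P0: load  L1 → S/I/S on L1; bus BusRd Flush; mem=39
  op6 P2: store L5 := 95 → I/I/M on L5; bus BusRdX; mem=0
  op7 P1: store L3 := 75 → I/M/I on L3; bus BusRdX; mem=90
  op8 P2: load  L1 → S/I/S on L1; bus (none); mem=39
  op9 P2: store L4 := 23 → I/I/M on L4; bus BusRdX; mem=30
  op10 P1: store L3 := 32 → I/M/I on L3; bus (none); mem=90
  op11 P0: load  L1 → S/I/S on L1; bus (none); mem=39
  op12 P0: load  L4 → S/I/S on L4; bus BusRd Flush; mem=23
  op13 P1: load  L1 → S/S/S on L1; bus BusRd; mem=39
  op14 P2: load  L1 → S/S/S on L1; bus (none); mem=39
  op15 P1: store L1 := 78 → I/M/I on L1; bus BusRdX; mem=39
  op16 P1: load  L1 → I/M/I on L1; bus (none); mem=39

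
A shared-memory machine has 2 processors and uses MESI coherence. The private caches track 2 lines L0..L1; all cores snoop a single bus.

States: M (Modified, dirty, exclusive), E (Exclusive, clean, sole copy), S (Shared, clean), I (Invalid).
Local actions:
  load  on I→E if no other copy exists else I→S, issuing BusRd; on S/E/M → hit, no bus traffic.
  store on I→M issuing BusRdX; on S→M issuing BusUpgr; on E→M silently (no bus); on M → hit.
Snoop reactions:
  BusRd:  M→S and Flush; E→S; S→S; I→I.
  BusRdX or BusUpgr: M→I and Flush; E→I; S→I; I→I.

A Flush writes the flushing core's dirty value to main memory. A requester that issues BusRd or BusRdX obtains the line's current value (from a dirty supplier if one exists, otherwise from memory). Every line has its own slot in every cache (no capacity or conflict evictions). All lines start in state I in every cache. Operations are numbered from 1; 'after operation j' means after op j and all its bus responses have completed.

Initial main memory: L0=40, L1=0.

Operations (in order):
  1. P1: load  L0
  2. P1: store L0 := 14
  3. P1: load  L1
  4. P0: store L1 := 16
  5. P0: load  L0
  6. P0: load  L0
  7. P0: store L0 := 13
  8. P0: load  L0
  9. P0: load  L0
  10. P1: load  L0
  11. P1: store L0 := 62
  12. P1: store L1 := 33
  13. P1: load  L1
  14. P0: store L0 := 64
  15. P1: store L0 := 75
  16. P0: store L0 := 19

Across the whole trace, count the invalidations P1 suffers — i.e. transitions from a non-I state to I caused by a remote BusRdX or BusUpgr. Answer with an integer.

[1] P1: load  L0 | P0:I, P1:E(40) | bus: BusRd
[2] P1: store L0 := 14 | P0:I, P1:M(14) | bus: none
[3] P1: load  L1 | P0:I, P1:E(0) | bus: BusRd
[4] P0: store L1 := 16 | P0:M(16), P1:I | bus: BusRdX
[5] P0: load  L0 | P0:S(14), P1:S(14) | bus: BusRd,Flush
[6] P0: load  L0 | P0:S(14), P1:S(14) | bus: none
[7] P0: store L0 := 13 | P0:M(13), P1:I | bus: BusUpgr
[8] P0: load  L0 | P0:M(13), P1:I | bus: none
[9] P0: load  L0 | P0:M(13), P1:I | bus: none
[10] P1: load  L0 | P0:S(13), P1:S(13) | bus: BusRd,Flush
[11] P1: store L0 := 62 | P0:I, P1:M(62) | bus: BusUpgr
[12] P1: store L1 := 33 | P0:I, P1:M(33) | bus: BusRdX,Flush
[13] P1: load  L1 | P0:I, P1:M(33) | bus: none
[14] P0: store L0 := 64 | P0:M(64), P1:I | bus: BusRdX,Flush
[15] P1: store L0 := 75 | P0:I, P1:M(75) | bus: BusRdX,Flush
[16] P0: store L0 := 19 | P0:M(19), P1:I | bus: BusRdX,Flush

invalidations = 4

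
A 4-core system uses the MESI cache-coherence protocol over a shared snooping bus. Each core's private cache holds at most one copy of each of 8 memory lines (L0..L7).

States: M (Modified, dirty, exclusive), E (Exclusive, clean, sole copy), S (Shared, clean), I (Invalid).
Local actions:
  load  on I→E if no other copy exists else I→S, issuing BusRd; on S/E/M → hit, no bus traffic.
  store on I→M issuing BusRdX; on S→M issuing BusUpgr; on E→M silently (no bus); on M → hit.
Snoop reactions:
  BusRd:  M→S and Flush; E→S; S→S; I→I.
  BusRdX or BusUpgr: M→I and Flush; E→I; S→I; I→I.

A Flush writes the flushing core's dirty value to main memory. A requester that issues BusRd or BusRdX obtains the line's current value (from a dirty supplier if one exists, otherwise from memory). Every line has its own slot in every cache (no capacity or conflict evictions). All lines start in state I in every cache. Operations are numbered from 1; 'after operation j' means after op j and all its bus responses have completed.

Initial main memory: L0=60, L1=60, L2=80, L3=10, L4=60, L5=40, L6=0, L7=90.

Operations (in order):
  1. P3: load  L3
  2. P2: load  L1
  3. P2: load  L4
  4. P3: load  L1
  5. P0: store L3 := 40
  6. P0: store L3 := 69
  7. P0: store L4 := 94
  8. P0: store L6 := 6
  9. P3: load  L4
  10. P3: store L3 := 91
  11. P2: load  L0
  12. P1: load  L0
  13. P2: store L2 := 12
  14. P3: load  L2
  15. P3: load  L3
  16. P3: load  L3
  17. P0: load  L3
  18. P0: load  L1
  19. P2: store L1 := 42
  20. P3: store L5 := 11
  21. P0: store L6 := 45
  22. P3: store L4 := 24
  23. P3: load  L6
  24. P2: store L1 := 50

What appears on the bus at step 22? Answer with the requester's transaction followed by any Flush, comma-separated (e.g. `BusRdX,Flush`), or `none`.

bus = BusUpgr

  op1 P3: load  L3 → I/I/I/E on L3; bus BusRd; mem=10
  op2 P2: load  L1 → I/I/E/I on L1; bus BusRd; mem=60
  op3 P2: load  L4 → I/I/E/I on L4; bus BusRd; mem=60
  op4 P3: load  L1 → I/I/S/S on L1; bus BusRd; mem=60
  op5 P0: store L3 := 40 → M/I/I/I on L3; bus BusRdX; mem=10
  op6 P0: store L3 := 69 → M/I/I/I on L3; bus (none); mem=10
  op7 P0: store L4 := 94 → M/I/I/I on L4; bus BusRdX; mem=60
  op8 P0: store L6 := 6 → M/I/I/I on L6; bus BusRdX; mem=0
  op9 P3: load  L4 → S/I/I/S on L4; bus BusRd Flush; mem=94
  op10 P3: store L3 := 91 → I/I/I/M on L3; bus BusRdX Flush; mem=69
  op11 P2: load  L0 → I/I/E/I on L0; bus BusRd; mem=60
  op12 P1: load  L0 → I/S/S/I on L0; bus BusRd; mem=60
  op13 P2: store L2 := 12 → I/I/M/I on L2; bus BusRdX; mem=80
  op14 P3: load  L2 → I/I/S/S on L2; bus BusRd Flush; mem=12
  op15 P3: load  L3 → I/I/I/M on L3; bus (none); mem=69
  op16 P3: load  L3 → I/I/I/M on L3; bus (none); mem=69
  op17 P0: load  L3 → S/I/I/S on L3; bus BusRd Flush; mem=91
  op18 P0: load  L1 → S/I/S/S on L1; bus BusRd; mem=60
  op19 P2: store L1 := 42 → I/I/M/I on L1; bus BusUpgr; mem=60
  op20 P3: store L5 := 11 → I/I/I/M on L5; bus BusRdX; mem=40
  op21 P0: store L6 := 45 → M/I/I/I on L6; bus (none); mem=0
  op22 P3: store L4 := 24 → I/I/I/M on L4; bus BusUpgr; mem=94
  op23 P3: load  L6 → S/I/I/S on L6; bus BusRd Flush; mem=45
  op24 P2: store L1 := 50 → I/I/M/I on L1; bus (none); mem=60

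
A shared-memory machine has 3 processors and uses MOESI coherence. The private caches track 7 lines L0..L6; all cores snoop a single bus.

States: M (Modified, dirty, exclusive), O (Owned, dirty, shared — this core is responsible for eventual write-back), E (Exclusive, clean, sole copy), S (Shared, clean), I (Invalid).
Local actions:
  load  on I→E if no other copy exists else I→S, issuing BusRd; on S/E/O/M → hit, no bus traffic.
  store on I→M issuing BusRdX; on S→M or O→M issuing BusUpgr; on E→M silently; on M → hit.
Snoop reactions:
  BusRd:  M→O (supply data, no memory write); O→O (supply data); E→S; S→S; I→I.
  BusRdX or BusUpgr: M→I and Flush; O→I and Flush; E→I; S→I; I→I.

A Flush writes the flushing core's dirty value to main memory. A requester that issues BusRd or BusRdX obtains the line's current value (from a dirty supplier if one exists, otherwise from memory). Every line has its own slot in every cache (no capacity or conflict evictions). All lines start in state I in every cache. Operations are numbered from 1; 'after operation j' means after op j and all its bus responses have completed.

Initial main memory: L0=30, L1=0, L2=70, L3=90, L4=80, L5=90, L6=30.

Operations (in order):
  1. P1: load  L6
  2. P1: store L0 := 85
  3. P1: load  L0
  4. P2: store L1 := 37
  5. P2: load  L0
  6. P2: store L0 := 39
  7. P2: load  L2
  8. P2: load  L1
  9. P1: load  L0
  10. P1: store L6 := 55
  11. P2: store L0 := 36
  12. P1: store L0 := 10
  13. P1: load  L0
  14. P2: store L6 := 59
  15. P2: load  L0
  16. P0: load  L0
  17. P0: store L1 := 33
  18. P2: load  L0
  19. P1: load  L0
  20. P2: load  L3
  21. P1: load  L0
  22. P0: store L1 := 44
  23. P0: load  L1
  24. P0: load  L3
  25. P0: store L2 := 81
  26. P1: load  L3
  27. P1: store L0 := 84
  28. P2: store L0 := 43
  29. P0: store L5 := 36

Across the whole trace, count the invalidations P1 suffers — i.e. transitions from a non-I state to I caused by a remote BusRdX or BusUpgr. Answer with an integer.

  op1 P1: load  L6 → I/E/I on L6; bus BusRd; mem=30
  op2 P1: store L0 := 85 → I/M/I on L0; bus BusRdX; mem=30
  op3 P1: load  L0 → I/M/I on L0; bus (none); mem=30
  op4 P2: store L1 := 37 → I/I/M on L1; bus BusRdX; mem=0
  op5 P2: load  L0 → I/O/S on L0; bus BusRd; mem=30
  op6 P2: store L0 := 39 → I/I/M on L0; bus BusUpgr Flush; mem=85
  op7 P2: load  L2 → I/I/E on L2; bus BusRd; mem=70
  op8 P2: load  L1 → I/I/M on L1; bus (none); mem=0
  op9 P1: load  L0 → I/S/O on L0; bus BusRd; mem=85
  op10 P1: store L6 := 55 → I/M/I on L6; bus (none); mem=30
  op11 P2: store L0 := 36 → I/I/M on L0; bus BusUpgr; mem=85
  op12 P1: store L0 := 10 → I/M/I on L0; bus BusRdX Flush; mem=36
  op13 P1: load  L0 → I/M/I on L0; bus (none); mem=36
  op14 P2: store L6 := 59 → I/I/M on L6; bus BusRdX Flush; mem=55
  op15 P2: load  L0 → I/O/S on L0; bus BusRd; mem=36
  op16 P0: load  L0 → S/O/S on L0; bus BusRd; mem=36
  op17 P0: store L1 := 33 → M/I/I on L1; bus BusRdX Flush; mem=37
  op18 P2: load  L0 → S/O/S on L0; bus (none); mem=36
  op19 P1: load  L0 → S/O/S on L0; bus (none); mem=36
  op20 P2: load  L3 → I/I/E on L3; bus BusRd; mem=90
  op21 P1: load  L0 → S/O/S on L0; bus (none); mem=36
  op22 P0: store L1 := 44 → M/I/I on L1; bus (none); mem=37
  op23 P0: load  L1 → M/I/I on L1; bus (none); mem=37
  op24 P0: load  L3 → S/I/S on L3; bus BusRd; mem=90
  op25 P0: store L2 := 81 → M/I/I on L2; bus BusRdX; mem=70
  op26 P1: load  L3 → S/S/S on L3; bus BusRd; mem=90
  op27 P1: store L0 := 84 → I/M/I on L0; bus BusUpgr; mem=36
  op28 P2: store L0 := 43 → I/I/M on L0; bus BusRdX Flush; mem=84
  op29 P0: store L5 := 36 → M/I/I on L5; bus BusRdX; mem=90

invalidations = 4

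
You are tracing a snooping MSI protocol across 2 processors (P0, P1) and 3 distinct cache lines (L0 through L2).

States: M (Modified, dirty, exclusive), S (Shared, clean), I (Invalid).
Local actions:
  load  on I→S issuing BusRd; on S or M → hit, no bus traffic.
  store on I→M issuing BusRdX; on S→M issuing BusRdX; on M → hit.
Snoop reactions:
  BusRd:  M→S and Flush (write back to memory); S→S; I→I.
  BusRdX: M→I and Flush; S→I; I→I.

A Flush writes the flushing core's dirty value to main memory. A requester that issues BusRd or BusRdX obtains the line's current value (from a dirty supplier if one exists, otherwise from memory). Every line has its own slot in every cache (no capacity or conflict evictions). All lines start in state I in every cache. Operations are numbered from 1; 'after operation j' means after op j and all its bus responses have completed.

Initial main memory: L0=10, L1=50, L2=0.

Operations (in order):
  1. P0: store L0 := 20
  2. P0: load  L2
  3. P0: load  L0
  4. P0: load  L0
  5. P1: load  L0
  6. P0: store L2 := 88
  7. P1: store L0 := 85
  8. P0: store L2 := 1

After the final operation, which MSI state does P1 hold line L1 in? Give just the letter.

state = I

1. P0: store L0 := 20  bus=[BusRdX]  L0: P0=M P1=I  mem[L0]=10
2. P0: load  L2  bus=[BusRd]  L2: P0=S P1=I  mem[L2]=0
3. P0: load  L0  bus=[-]  L0: P0=M P1=I  mem[L0]=10
4. P0: load  L0  bus=[-]  L0: P0=M P1=I  mem[L0]=10
5. P1: load  L0  bus=[BusRd,Flush]  L0: P0=S P1=S  mem[L0]=20
6. P0: store L2 := 88  bus=[BusRdX]  L2: P0=M P1=I  mem[L2]=0
7. P1: store L0 := 85  bus=[BusRdX]  L0: P0=I P1=M  mem[L0]=20
8. P0: store L2 := 1  bus=[-]  L2: P0=M P1=I  mem[L2]=0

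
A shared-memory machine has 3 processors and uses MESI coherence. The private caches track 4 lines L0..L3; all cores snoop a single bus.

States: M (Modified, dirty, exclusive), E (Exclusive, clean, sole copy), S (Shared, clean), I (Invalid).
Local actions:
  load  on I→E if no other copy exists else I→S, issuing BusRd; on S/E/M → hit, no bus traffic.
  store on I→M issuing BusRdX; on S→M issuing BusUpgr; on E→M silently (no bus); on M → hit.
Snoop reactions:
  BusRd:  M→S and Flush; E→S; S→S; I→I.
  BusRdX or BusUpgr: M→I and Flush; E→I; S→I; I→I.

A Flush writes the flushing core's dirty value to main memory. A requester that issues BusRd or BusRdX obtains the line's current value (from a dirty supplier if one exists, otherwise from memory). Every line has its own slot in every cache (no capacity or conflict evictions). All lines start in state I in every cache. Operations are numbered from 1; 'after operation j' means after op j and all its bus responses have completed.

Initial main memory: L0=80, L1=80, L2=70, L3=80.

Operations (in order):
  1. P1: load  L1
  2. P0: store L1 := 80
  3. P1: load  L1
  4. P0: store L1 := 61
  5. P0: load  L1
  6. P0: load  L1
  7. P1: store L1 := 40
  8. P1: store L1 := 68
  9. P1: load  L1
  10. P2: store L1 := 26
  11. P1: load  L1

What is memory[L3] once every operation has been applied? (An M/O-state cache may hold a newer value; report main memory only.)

memory[L3] = 80

step 1: P1: load  L1  ⟶  IEI  (L1)  txn=BusRd  M[L1]=80
step 2: P0: store L1 := 80  ⟶  MII  (L1)  txn=BusRdX  M[L1]=80
step 3: P1: load  L1  ⟶  SSI  (L1)  txn=BusRd+Flush  M[L1]=80
step 4: P0: store L1 := 61  ⟶  MII  (L1)  txn=BusUpgr  M[L1]=80
step 5: P0: load  L1  ⟶  MII  (L1)  txn=∅  M[L1]=80
step 6: P0: load  L1  ⟶  MII  (L1)  txn=∅  M[L1]=80
step 7: P1: store L1 := 40  ⟶  IMI  (L1)  txn=BusRdX+Flush  M[L1]=61
step 8: P1: store L1 := 68  ⟶  IMI  (L1)  txn=∅  M[L1]=61
step 9: P1: load  L1  ⟶  IMI  (L1)  txn=∅  M[L1]=61
step 10: P2: store L1 := 26  ⟶  IIM  (L1)  txn=BusRdX+Flush  M[L1]=68
step 11: P1: load  L1  ⟶  ISS  (L1)  txn=BusRd+Flush  M[L1]=26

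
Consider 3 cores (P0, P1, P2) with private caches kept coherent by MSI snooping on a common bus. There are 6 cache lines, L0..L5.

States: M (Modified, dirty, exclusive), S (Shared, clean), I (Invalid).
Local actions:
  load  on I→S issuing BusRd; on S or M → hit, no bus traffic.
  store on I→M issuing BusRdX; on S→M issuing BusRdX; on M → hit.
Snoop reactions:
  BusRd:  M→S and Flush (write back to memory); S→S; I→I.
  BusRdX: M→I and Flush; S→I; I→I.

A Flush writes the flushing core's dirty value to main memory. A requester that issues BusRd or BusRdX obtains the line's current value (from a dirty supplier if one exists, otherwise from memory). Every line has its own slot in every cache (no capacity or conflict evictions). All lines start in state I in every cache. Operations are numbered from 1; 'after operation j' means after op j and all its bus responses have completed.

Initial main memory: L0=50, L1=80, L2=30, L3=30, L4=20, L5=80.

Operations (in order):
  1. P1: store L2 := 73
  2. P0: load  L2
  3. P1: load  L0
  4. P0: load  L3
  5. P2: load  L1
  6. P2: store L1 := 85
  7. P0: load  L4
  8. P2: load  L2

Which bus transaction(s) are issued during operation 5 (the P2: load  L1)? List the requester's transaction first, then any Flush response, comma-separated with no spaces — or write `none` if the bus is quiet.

step 1: P1: store L2 := 73  ⟶  IMI  (L2)  txn=BusRdX  M[L2]=30
step 2: P0: load  L2  ⟶  SSI  (L2)  txn=BusRd+Flush  M[L2]=73
step 3: P1: load  L0  ⟶  ISI  (L0)  txn=BusRd  M[L0]=50
step 4: P0: load  L3  ⟶  SII  (L3)  txn=BusRd  M[L3]=30
step 5: P2: load  L1  ⟶  IIS  (L1)  txn=BusRd  M[L1]=80
step 6: P2: store L1 := 85  ⟶  IIM  (L1)  txn=BusRdX  M[L1]=80
step 7: P0: load  L4  ⟶  SII  (L4)  txn=BusRd  M[L4]=20
step 8: P2: load  L2  ⟶  SSS  (L2)  txn=BusRd  M[L2]=73

bus = BusRd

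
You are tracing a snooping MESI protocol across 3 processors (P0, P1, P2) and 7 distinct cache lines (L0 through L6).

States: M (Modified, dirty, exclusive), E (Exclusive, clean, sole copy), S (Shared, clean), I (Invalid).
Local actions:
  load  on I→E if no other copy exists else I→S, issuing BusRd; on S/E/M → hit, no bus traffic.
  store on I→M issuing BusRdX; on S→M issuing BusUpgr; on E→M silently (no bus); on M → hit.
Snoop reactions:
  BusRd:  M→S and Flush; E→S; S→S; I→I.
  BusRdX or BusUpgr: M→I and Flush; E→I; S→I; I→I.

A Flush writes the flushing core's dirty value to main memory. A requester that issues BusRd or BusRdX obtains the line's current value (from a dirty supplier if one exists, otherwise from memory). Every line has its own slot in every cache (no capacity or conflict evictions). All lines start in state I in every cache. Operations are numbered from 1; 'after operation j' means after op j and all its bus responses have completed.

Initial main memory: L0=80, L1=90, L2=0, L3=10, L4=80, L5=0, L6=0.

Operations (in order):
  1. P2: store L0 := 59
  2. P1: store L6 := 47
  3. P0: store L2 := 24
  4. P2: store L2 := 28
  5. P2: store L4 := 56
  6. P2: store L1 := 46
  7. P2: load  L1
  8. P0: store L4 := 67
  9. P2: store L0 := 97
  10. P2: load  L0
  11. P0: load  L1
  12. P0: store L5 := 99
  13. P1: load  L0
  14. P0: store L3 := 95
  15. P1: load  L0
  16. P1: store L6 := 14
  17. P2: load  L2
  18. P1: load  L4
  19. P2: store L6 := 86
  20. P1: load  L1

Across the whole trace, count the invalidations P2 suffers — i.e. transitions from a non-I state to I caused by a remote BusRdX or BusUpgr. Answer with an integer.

invalidations = 1

  op1 P2: store L0 := 59 → I/I/M on L0; bus BusRdX; mem=80
  op2 P1: store L6 := 47 → I/M/I on L6; bus BusRdX; mem=0
  op3 P0: store L2 := 24 → M/I/I on L2; bus BusRdX; mem=0
  op4 P2: store L2 := 28 → I/I/M on L2; bus BusRdX Flush; mem=24
  op5 P2: store L4 := 56 → I/I/M on L4; bus BusRdX; mem=80
  op6 P2: store L1 := 46 → I/I/M on L1; bus BusRdX; mem=90
  op7 P2: load  L1 → I/I/M on L1; bus (none); mem=90
  op8 P0: store L4 := 67 → M/I/I on L4; bus BusRdX Flush; mem=56
  op9 P2: store L0 := 97 → I/I/M on L0; bus (none); mem=80
  op10 P2: load  L0 → I/I/M on L0; bus (none); mem=80
  op11 P0: load  L1 → S/I/S on L1; bus BusRd Flush; mem=46
  op12 P0: store L5 := 99 → M/I/I on L5; bus BusRdX; mem=0
  op13 P1: load  L0 → I/S/S on L0; bus BusRd Flush; mem=97
  op14 P0: store L3 := 95 → M/I/I on L3; bus BusRdX; mem=10
  op15 P1: load  L0 → I/S/S on L0; bus (none); mem=97
  op16 P1: store L6 := 14 → I/M/I on L6; bus (none); mem=0
  op17 P2: load  L2 → I/I/M on L2; bus (none); mem=24
  op18 P1: load  L4 → S/S/I on L4; bus BusRd Flush; mem=67
  op19 P2: store L6 := 86 → I/I/M on L6; bus BusRdX Flush; mem=14
  op20 P1: load  L1 → S/S/S on L1; bus BusRd; mem=46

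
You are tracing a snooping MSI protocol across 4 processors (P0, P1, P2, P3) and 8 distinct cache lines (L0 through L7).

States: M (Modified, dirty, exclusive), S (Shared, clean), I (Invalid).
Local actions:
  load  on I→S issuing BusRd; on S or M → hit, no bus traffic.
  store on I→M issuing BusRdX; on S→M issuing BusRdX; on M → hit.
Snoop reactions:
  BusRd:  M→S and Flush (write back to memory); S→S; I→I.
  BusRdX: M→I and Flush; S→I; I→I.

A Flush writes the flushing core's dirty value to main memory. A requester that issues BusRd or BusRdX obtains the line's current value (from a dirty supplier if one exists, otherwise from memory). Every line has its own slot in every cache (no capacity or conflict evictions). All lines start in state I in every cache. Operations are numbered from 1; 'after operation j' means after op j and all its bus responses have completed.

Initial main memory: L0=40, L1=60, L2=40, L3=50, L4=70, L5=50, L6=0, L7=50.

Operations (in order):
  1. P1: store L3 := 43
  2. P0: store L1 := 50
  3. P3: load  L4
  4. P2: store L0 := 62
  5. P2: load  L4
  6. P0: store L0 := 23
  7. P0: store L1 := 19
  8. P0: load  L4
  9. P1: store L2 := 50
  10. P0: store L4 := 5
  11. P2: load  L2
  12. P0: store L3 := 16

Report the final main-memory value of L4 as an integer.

[1] P1: store L3 := 43 | P0:I, P1:M(43), P2:I, P3:I | bus: BusRdX
[2] P0: store L1 := 50 | P0:M(50), P1:I, P2:I, P3:I | bus: BusRdX
[3] P3: load  L4 | P0:I, P1:I, P2:I, P3:S(70) | bus: BusRd
[4] P2: store L0 := 62 | P0:I, P1:I, P2:M(62), P3:I | bus: BusRdX
[5] P2: load  L4 | P0:I, P1:I, P2:S(70), P3:S(70) | bus: BusRd
[6] P0: store L0 := 23 | P0:M(23), P1:I, P2:I, P3:I | bus: BusRdX,Flush
[7] P0: store L1 := 19 | P0:M(19), P1:I, P2:I, P3:I | bus: none
[8] P0: load  L4 | P0:S(70), P1:I, P2:S(70), P3:S(70) | bus: BusRd
[9] P1: store L2 := 50 | P0:I, P1:M(50), P2:I, P3:I | bus: BusRdX
[10] P0: store L4 := 5 | P0:M(5), P1:I, P2:I, P3:I | bus: BusRdX
[11] P2: load  L2 | P0:I, P1:S(50), P2:S(50), P3:I | bus: BusRd,Flush
[12] P0: store L3 := 16 | P0:M(16), P1:I, P2:I, P3:I | bus: BusRdX,Flush

memory[L4] = 70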